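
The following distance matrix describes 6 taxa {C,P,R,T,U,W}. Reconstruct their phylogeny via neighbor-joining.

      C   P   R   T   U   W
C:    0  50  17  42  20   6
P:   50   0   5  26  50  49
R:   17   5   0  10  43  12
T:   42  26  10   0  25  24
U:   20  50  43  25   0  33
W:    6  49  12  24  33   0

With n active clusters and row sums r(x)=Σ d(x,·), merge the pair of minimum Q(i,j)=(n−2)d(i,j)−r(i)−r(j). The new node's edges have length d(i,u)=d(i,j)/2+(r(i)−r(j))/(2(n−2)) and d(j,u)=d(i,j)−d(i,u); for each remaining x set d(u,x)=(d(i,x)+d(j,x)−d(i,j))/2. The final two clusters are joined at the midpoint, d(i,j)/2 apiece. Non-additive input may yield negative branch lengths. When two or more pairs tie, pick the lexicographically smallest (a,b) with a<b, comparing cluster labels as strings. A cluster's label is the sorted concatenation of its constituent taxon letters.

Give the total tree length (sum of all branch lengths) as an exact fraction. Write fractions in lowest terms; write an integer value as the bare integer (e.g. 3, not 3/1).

iteration 1: select P,R (d=5, Q=-247); attach at lengths (113/8, -73/8); label the merged cluster PR
  updated: d(C,PR)=31, d(PR,T)=31/2, d(PR,U)=44, d(PR,W)=28
iteration 2: select PR,T (d=31/2, Q=-357/2); attach at lengths (39/4, 23/4); label the merged cluster PRT
  updated: d(C,PRT)=115/4, d(PRT,U)=107/4, d(PRT,W)=73/4
iteration 3: select C,W (d=6, Q=-100); attach at lengths (19/8, 29/8); label the merged cluster CW
  updated: d(CW,PRT)=41/2, d(CW,U)=47/2
iteration 4: select CW,PRT (d=41/2, Q=-283/4); attach at lengths (69/8, 95/8); label the merged cluster CPRTW
  updated: d(CPRTW,U)=119/8
iteration 5: select CPRTW,U (d=119/8); attach at lengths (119/16, 119/16); label the merged cluster CPRTUW
final tree: (((C:19/8,W:29/8):69/8,((P:113/8,R:-73/8):39/4,T:23/4):95/8):119/16,U:119/16)
total length: 495/8

495/8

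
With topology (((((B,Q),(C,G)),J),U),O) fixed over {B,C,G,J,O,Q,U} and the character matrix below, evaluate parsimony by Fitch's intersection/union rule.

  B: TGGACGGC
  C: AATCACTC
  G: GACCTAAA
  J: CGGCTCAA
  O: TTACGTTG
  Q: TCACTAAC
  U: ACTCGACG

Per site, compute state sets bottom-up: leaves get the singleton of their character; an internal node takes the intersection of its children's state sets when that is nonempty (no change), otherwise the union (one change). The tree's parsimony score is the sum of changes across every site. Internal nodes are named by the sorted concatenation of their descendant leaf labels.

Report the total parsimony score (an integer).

site 0, node BQ: B={T} ∩ Q={T} → {T} (+0)
site 0, node CG: C={A} ∪ G={G} → {A,G} (+1)
site 0, node BCGQ: BQ={T} ∪ CG={A,G} → {A,G,T} (+1)
site 0, node BCGJQ: BCGQ={A,G,T} ∪ J={C} → {A,C,G,T} (+1)
site 0, node BCGJQU: BCGJQ={A,C,G,T} ∩ U={A} → {A} (+0)
site 0, node BCGJOQU: BCGJQU={A} ∪ O={T} → {A,T} (+1)
site 1, node BQ: B={G} ∪ Q={C} → {C,G} (+1)
site 1, node CG: C={A} ∩ G={A} → {A} (+0)
site 1, node BCGQ: BQ={C,G} ∪ CG={A} → {A,C,G} (+1)
site 1, node BCGJQ: BCGQ={A,C,G} ∩ J={G} → {G} (+0)
site 1, node BCGJQU: BCGJQ={G} ∪ U={C} → {C,G} (+1)
site 1, node BCGJOQU: BCGJQU={C,G} ∪ O={T} → {C,G,T} (+1)
site 2, node BQ: B={G} ∪ Q={A} → {A,G} (+1)
site 2, node CG: C={T} ∪ G={C} → {C,T} (+1)
site 2, node BCGQ: BQ={A,G} ∪ CG={C,T} → {A,C,G,T} (+1)
site 2, node BCGJQ: BCGQ={A,C,G,T} ∩ J={G} → {G} (+0)
site 2, node BCGJQU: BCGJQ={G} ∪ U={T} → {G,T} (+1)
site 2, node BCGJOQU: BCGJQU={G,T} ∪ O={A} → {A,G,T} (+1)
site 3, node BQ: B={A} ∪ Q={C} → {A,C} (+1)
site 3, node CG: C={C} ∩ G={C} → {C} (+0)
site 3, node BCGQ: BQ={A,C} ∩ CG={C} → {C} (+0)
site 3, node BCGJQ: BCGQ={C} ∩ J={C} → {C} (+0)
site 3, node BCGJQU: BCGJQ={C} ∩ U={C} → {C} (+0)
site 3, node BCGJOQU: BCGJQU={C} ∩ O={C} → {C} (+0)
site 4, node BQ: B={C} ∪ Q={T} → {C,T} (+1)
site 4, node CG: C={A} ∪ G={T} → {A,T} (+1)
site 4, node BCGQ: BQ={C,T} ∩ CG={A,T} → {T} (+0)
site 4, node BCGJQ: BCGQ={T} ∩ J={T} → {T} (+0)
site 4, node BCGJQU: BCGJQ={T} ∪ U={G} → {G,T} (+1)
site 4, node BCGJOQU: BCGJQU={G,T} ∩ O={G} → {G} (+0)
site 5, node BQ: B={G} ∪ Q={A} → {A,G} (+1)
site 5, node CG: C={C} ∪ G={A} → {A,C} (+1)
site 5, node BCGQ: BQ={A,G} ∩ CG={A,C} → {A} (+0)
site 5, node BCGJQ: BCGQ={A} ∪ J={C} → {A,C} (+1)
site 5, node BCGJQU: BCGJQ={A,C} ∩ U={A} → {A} (+0)
site 5, node BCGJOQU: BCGJQU={A} ∪ O={T} → {A,T} (+1)
site 6, node BQ: B={G} ∪ Q={A} → {A,G} (+1)
site 6, node CG: C={T} ∪ G={A} → {A,T} (+1)
site 6, node BCGQ: BQ={A,G} ∩ CG={A,T} → {A} (+0)
site 6, node BCGJQ: BCGQ={A} ∩ J={A} → {A} (+0)
site 6, node BCGJQU: BCGJQ={A} ∪ U={C} → {A,C} (+1)
site 6, node BCGJOQU: BCGJQU={A,C} ∪ O={T} → {A,C,T} (+1)
site 7, node BQ: B={C} ∩ Q={C} → {C} (+0)
site 7, node CG: C={C} ∪ G={A} → {A,C} (+1)
site 7, node BCGQ: BQ={C} ∩ CG={A,C} → {C} (+0)
site 7, node BCGJQ: BCGQ={C} ∪ J={A} → {A,C} (+1)
site 7, node BCGJQU: BCGJQ={A,C} ∪ U={G} → {A,C,G} (+1)
site 7, node BCGJOQU: BCGJQU={A,C,G} ∩ O={G} → {G} (+0)
per-site changes: [4, 4, 5, 1, 3, 4, 4, 3]; total = 28

28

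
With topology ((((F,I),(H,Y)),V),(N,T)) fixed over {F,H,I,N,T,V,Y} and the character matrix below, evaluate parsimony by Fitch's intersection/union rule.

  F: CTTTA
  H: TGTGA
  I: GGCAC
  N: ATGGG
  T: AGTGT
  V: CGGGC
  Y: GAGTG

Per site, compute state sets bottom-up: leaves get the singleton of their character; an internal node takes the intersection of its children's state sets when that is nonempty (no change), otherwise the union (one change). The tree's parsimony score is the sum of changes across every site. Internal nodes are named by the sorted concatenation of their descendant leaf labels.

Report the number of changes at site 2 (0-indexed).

[col 0] FI: children F:{C}, I:{G} ∪→ {C,G}; cost 1
[col 0] HY: children H:{T}, Y:{G} ∪→ {G,T}; cost 1
[col 0] FHIY: children FI:{C,G}, HY:{G,T} ∩→ {G}; cost 0
[col 0] FHIVY: children FHIY:{G}, V:{C} ∪→ {C,G}; cost 1
[col 0] NT: children N:{A}, T:{A} ∩→ {A}; cost 0
[col 0] FHINTVY: children FHIVY:{C,G}, NT:{A} ∪→ {A,C,G}; cost 1
[col 1] FI: children F:{T}, I:{G} ∪→ {G,T}; cost 1
[col 1] HY: children H:{G}, Y:{A} ∪→ {A,G}; cost 1
[col 1] FHIY: children FI:{G,T}, HY:{A,G} ∩→ {G}; cost 0
[col 1] FHIVY: children FHIY:{G}, V:{G} ∩→ {G}; cost 0
[col 1] NT: children N:{T}, T:{G} ∪→ {G,T}; cost 1
[col 1] FHINTVY: children FHIVY:{G}, NT:{G,T} ∩→ {G}; cost 0
[col 2] FI: children F:{T}, I:{C} ∪→ {C,T}; cost 1
[col 2] HY: children H:{T}, Y:{G} ∪→ {G,T}; cost 1
[col 2] FHIY: children FI:{C,T}, HY:{G,T} ∩→ {T}; cost 0
[col 2] FHIVY: children FHIY:{T}, V:{G} ∪→ {G,T}; cost 1
[col 2] NT: children N:{G}, T:{T} ∪→ {G,T}; cost 1
[col 2] FHINTVY: children FHIVY:{G,T}, NT:{G,T} ∩→ {G,T}; cost 0
[col 3] FI: children F:{T}, I:{A} ∪→ {A,T}; cost 1
[col 3] HY: children H:{G}, Y:{T} ∪→ {G,T}; cost 1
[col 3] FHIY: children FI:{A,T}, HY:{G,T} ∩→ {T}; cost 0
[col 3] FHIVY: children FHIY:{T}, V:{G} ∪→ {G,T}; cost 1
[col 3] NT: children N:{G}, T:{G} ∩→ {G}; cost 0
[col 3] FHINTVY: children FHIVY:{G,T}, NT:{G} ∩→ {G}; cost 0
[col 4] FI: children F:{A}, I:{C} ∪→ {A,C}; cost 1
[col 4] HY: children H:{A}, Y:{G} ∪→ {A,G}; cost 1
[col 4] FHIY: children FI:{A,C}, HY:{A,G} ∩→ {A}; cost 0
[col 4] FHIVY: children FHIY:{A}, V:{C} ∪→ {A,C}; cost 1
[col 4] NT: children N:{G}, T:{T} ∪→ {G,T}; cost 1
[col 4] FHINTVY: children FHIVY:{A,C}, NT:{G,T} ∪→ {A,C,G,T}; cost 1
per-site changes: [4, 3, 4, 3, 5]; total = 19

4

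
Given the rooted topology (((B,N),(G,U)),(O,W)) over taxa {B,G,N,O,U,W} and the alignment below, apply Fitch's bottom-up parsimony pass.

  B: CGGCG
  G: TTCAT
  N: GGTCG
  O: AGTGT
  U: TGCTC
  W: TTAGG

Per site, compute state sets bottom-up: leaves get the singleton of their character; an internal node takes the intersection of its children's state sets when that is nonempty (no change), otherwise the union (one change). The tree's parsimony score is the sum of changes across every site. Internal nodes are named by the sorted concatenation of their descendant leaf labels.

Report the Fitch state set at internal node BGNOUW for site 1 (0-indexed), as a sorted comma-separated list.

BN@0: {C} ∪ {G} = {C,G} (union, +1)
GU@0: {T} ∩ {T} = {T} (intersection, +0)
BGNU@0: {C,G} ∪ {T} = {C,G,T} (union, +1)
OW@0: {A} ∪ {T} = {A,T} (union, +1)
BGNOUW@0: {C,G,T} ∩ {A,T} = {T} (intersection, +0)
BN@1: {G} ∩ {G} = {G} (intersection, +0)
GU@1: {T} ∪ {G} = {G,T} (union, +1)
BGNU@1: {G} ∩ {G,T} = {G} (intersection, +0)
OW@1: {G} ∪ {T} = {G,T} (union, +1)
BGNOUW@1: {G} ∩ {G,T} = {G} (intersection, +0)
BN@2: {G} ∪ {T} = {G,T} (union, +1)
GU@2: {C} ∩ {C} = {C} (intersection, +0)
BGNU@2: {G,T} ∪ {C} = {C,G,T} (union, +1)
OW@2: {T} ∪ {A} = {A,T} (union, +1)
BGNOUW@2: {C,G,T} ∩ {A,T} = {T} (intersection, +0)
BN@3: {C} ∩ {C} = {C} (intersection, +0)
GU@3: {A} ∪ {T} = {A,T} (union, +1)
BGNU@3: {C} ∪ {A,T} = {A,C,T} (union, +1)
OW@3: {G} ∩ {G} = {G} (intersection, +0)
BGNOUW@3: {A,C,T} ∪ {G} = {A,C,G,T} (union, +1)
BN@4: {G} ∩ {G} = {G} (intersection, +0)
GU@4: {T} ∪ {C} = {C,T} (union, +1)
BGNU@4: {G} ∪ {C,T} = {C,G,T} (union, +1)
OW@4: {T} ∪ {G} = {G,T} (union, +1)
BGNOUW@4: {C,G,T} ∩ {G,T} = {G,T} (intersection, +0)
per-site changes: [3, 2, 3, 3, 3]; total = 14

G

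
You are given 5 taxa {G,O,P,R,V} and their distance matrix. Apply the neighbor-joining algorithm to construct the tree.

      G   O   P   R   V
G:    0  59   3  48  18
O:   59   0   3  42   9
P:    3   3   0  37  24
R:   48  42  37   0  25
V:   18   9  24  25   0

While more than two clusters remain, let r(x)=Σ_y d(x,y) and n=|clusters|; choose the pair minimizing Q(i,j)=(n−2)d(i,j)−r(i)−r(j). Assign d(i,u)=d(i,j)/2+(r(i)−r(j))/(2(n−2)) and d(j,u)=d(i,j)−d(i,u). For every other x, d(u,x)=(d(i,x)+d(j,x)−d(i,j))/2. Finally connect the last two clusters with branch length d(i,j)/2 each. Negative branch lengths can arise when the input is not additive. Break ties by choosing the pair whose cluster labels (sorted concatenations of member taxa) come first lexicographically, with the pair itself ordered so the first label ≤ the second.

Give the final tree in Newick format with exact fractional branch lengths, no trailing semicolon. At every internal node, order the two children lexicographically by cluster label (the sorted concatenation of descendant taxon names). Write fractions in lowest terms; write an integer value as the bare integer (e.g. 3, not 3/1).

((((G:35/3,P:-26/3):16,R:25):4,O:45/4):-9/8,V:-9/8)

step 1: merge (G,P) at d=3, Q=-186; branch lengths G→35/3, P→-26/3; new cluster GP
  updated: d(GP,O)=59/2, d(GP,R)=41, d(GP,V)=39/2
step 2: merge (GP,R) at d=41, Q=-116; branch lengths GP→16, R→25; new cluster GPR
  updated: d(GPR,O)=61/4, d(GPR,V)=7/4
step 3: merge (GPR,O) at d=61/4, Q=-26; branch lengths GPR→4, O→45/4; new cluster GOPR
  updated: d(GOPR,V)=-9/4
step 4: merge (GOPR,V) at d=-9/4; branch lengths GOPR→-9/8, V→-9/8; new cluster GOPRV
final tree: ((((G:35/3,P:-26/3):16,R:25):4,O:45/4):-9/8,V:-9/8)
total length: 57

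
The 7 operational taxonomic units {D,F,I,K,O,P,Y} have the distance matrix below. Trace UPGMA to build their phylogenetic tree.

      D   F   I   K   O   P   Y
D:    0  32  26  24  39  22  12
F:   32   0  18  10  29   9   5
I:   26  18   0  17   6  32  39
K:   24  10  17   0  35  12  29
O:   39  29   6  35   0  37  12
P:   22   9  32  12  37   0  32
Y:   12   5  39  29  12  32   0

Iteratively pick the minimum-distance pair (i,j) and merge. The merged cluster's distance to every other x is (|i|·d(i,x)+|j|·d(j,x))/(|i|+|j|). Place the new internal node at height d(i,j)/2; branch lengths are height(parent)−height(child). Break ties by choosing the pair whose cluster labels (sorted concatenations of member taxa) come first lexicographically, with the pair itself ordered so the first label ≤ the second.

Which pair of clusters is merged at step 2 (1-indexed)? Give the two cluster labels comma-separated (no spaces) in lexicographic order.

I,O

1. join F+Y (d=5) ⇒ FY; edges |F|=5/2, |Y|=5/2
  updated: d(D,FY)=22, d(FY,I)=57/2, d(FY,K)=39/2, d(FY,O)=41/2, d(FY,P)=41/2
2. join I+O (d=6) ⇒ IO; edges |I|=3, |O|=3
  updated: d(D,IO)=65/2, d(FY,IO)=49/2, d(IO,K)=26, d(IO,P)=69/2
3. join K+P (d=12) ⇒ KP; edges |K|=6, |P|=6
  updated: d(D,KP)=23, d(FY,KP)=20, d(IO,KP)=121/4
4. join FY+KP (d=20) ⇒ FKPY; edges |FY|=15/2, |KP|=4
  updated: d(D,FKPY)=45/2, d(FKPY,IO)=219/8
5. join D+FKPY (d=45/2) ⇒ DFKPY; edges |D|=45/4, |FKPY|=5/4
  updated: d(DFKPY,IO)=142/5
6. join DFKPY+IO (d=142/5) ⇒ DFIKOPY; edges |DFKPY|=59/20, |IO|=56/5
final tree: ((D:45/4,((F:5/2,Y:5/2):15/2,(K:6,P:6):4):5/4):59/20,(I:3,O:3):56/5)
total length: 1223/20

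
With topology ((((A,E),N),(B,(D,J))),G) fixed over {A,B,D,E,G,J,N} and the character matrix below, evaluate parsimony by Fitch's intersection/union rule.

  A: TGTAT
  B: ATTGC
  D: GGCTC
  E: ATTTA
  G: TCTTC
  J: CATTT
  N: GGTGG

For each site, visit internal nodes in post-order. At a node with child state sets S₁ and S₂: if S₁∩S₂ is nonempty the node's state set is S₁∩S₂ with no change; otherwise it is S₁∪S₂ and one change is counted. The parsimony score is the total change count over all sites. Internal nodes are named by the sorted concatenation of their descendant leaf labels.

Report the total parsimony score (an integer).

AE@0: {T} ∪ {A} = {A,T} (union, +1)
AEN@0: {A,T} ∪ {G} = {A,G,T} (union, +1)
DJ@0: {G} ∪ {C} = {C,G} (union, +1)
BDJ@0: {A} ∪ {C,G} = {A,C,G} (union, +1)
ABDEJN@0: {A,G,T} ∩ {A,C,G} = {A,G} (intersection, +0)
ABDEGJN@0: {A,G} ∪ {T} = {A,G,T} (union, +1)
AE@1: {G} ∪ {T} = {G,T} (union, +1)
AEN@1: {G,T} ∩ {G} = {G} (intersection, +0)
DJ@1: {G} ∪ {A} = {A,G} (union, +1)
BDJ@1: {T} ∪ {A,G} = {A,G,T} (union, +1)
ABDEJN@1: {G} ∩ {A,G,T} = {G} (intersection, +0)
ABDEGJN@1: {G} ∪ {C} = {C,G} (union, +1)
AE@2: {T} ∩ {T} = {T} (intersection, +0)
AEN@2: {T} ∩ {T} = {T} (intersection, +0)
DJ@2: {C} ∪ {T} = {C,T} (union, +1)
BDJ@2: {T} ∩ {C,T} = {T} (intersection, +0)
ABDEJN@2: {T} ∩ {T} = {T} (intersection, +0)
ABDEGJN@2: {T} ∩ {T} = {T} (intersection, +0)
AE@3: {A} ∪ {T} = {A,T} (union, +1)
AEN@3: {A,T} ∪ {G} = {A,G,T} (union, +1)
DJ@3: {T} ∩ {T} = {T} (intersection, +0)
BDJ@3: {G} ∪ {T} = {G,T} (union, +1)
ABDEJN@3: {A,G,T} ∩ {G,T} = {G,T} (intersection, +0)
ABDEGJN@3: {G,T} ∩ {T} = {T} (intersection, +0)
AE@4: {T} ∪ {A} = {A,T} (union, +1)
AEN@4: {A,T} ∪ {G} = {A,G,T} (union, +1)
DJ@4: {C} ∪ {T} = {C,T} (union, +1)
BDJ@4: {C} ∩ {C,T} = {C} (intersection, +0)
ABDEJN@4: {A,G,T} ∪ {C} = {A,C,G,T} (union, +1)
ABDEGJN@4: {A,C,G,T} ∩ {C} = {C} (intersection, +0)
per-site changes: [5, 4, 1, 3, 4]; total = 17

17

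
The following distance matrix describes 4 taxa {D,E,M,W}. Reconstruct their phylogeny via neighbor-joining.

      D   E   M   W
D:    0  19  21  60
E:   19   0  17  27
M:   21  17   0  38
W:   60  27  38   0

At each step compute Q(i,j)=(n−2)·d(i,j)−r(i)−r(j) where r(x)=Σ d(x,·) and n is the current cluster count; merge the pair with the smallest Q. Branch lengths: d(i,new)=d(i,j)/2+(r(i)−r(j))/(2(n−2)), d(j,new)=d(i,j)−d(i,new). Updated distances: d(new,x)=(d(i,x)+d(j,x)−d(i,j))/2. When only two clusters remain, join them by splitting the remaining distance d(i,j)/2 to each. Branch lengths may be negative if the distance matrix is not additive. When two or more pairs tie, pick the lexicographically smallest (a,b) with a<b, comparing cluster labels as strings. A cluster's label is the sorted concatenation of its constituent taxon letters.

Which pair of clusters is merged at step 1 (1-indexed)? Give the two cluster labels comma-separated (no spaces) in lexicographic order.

D,M

step 1: merge (D,M) at d=21, Q=-134; branch lengths D→33/2, M→9/2; new cluster DM
  updated: d(DM,E)=15/2, d(DM,W)=77/2
step 2: merge (DM,E) at d=15/2, Q=-73; branch lengths DM→19/2, E→-2; new cluster DEM
  updated: d(DEM,W)=29
step 3: merge (DEM,W) at d=29; branch lengths DEM→29/2, W→29/2; new cluster DEMW
final tree: (((D:33/2,M:9/2):19/2,E:-2):29/2,W:29/2)
total length: 115/2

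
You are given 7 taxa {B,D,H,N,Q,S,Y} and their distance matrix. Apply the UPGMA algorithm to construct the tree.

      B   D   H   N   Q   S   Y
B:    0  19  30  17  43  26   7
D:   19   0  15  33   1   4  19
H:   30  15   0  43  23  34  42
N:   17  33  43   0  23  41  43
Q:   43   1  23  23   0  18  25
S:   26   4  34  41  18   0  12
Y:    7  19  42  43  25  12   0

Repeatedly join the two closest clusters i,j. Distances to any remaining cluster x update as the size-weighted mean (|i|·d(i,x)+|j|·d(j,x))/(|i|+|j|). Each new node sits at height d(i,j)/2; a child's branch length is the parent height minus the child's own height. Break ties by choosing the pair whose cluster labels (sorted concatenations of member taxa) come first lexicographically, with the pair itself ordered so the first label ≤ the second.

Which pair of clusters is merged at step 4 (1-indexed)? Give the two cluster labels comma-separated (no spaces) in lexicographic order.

step 1: merge (D,Q) at d=1; branch lengths D→1/2, Q→1/2; new cluster DQ
  updated: d(B,DQ)=31, d(DQ,H)=19, d(DQ,N)=28, d(DQ,S)=11, d(DQ,Y)=22
step 2: merge (B,Y) at d=7; branch lengths B→7/2, Y→7/2; new cluster BY
  updated: d(BY,DQ)=53/2, d(BY,H)=36, d(BY,N)=30, d(BY,S)=19
step 3: merge (DQ,S) at d=11; branch lengths DQ→5, S→11/2; new cluster DQS
  updated: d(BY,DQS)=24, d(DQS,H)=24, d(DQS,N)=97/3
step 4: merge (BY,DQS) at d=24; branch lengths BY→17/2, DQS→13/2; new cluster BDQSY
  updated: d(BDQSY,H)=144/5, d(BDQSY,N)=157/5
step 5: merge (BDQSY,H) at d=144/5; branch lengths BDQSY→12/5, H→72/5; new cluster BDHQSY
  updated: d(BDHQSY,N)=100/3
step 6: merge (BDHQSY,N) at d=100/3; branch lengths BDHQSY→34/15, N→50/3; new cluster BDHNQSY
final tree: ((((B:7/2,Y:7/2):17/2,((D:1/2,Q:1/2):5,S:11/2):13/2):12/5,H:72/5):34/15,N:50/3)
total length: 2077/30

BY,DQS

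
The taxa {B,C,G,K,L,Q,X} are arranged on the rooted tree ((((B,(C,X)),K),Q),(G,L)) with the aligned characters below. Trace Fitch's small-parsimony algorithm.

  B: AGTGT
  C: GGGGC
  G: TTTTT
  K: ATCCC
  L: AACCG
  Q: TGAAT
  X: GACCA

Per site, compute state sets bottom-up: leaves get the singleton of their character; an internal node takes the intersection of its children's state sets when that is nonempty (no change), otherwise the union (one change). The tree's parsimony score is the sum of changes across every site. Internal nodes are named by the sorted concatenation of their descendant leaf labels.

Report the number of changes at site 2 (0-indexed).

CX@0: {G} ∩ {G} = {G} (intersection, +0)
BCX@0: {A} ∪ {G} = {A,G} (union, +1)
BCKX@0: {A,G} ∩ {A} = {A} (intersection, +0)
BCKQX@0: {A} ∪ {T} = {A,T} (union, +1)
GL@0: {T} ∪ {A} = {A,T} (union, +1)
BCGKLQX@0: {A,T} ∩ {A,T} = {A,T} (intersection, +0)
CX@1: {G} ∪ {A} = {A,G} (union, +1)
BCX@1: {G} ∩ {A,G} = {G} (intersection, +0)
BCKX@1: {G} ∪ {T} = {G,T} (union, +1)
BCKQX@1: {G,T} ∩ {G} = {G} (intersection, +0)
GL@1: {T} ∪ {A} = {A,T} (union, +1)
BCGKLQX@1: {G} ∪ {A,T} = {A,G,T} (union, +1)
CX@2: {G} ∪ {C} = {C,G} (union, +1)
BCX@2: {T} ∪ {C,G} = {C,G,T} (union, +1)
BCKX@2: {C,G,T} ∩ {C} = {C} (intersection, +0)
BCKQX@2: {C} ∪ {A} = {A,C} (union, +1)
GL@2: {T} ∪ {C} = {C,T} (union, +1)
BCGKLQX@2: {A,C} ∩ {C,T} = {C} (intersection, +0)
CX@3: {G} ∪ {C} = {C,G} (union, +1)
BCX@3: {G} ∩ {C,G} = {G} (intersection, +0)
BCKX@3: {G} ∪ {C} = {C,G} (union, +1)
BCKQX@3: {C,G} ∪ {A} = {A,C,G} (union, +1)
GL@3: {T} ∪ {C} = {C,T} (union, +1)
BCGKLQX@3: {A,C,G} ∩ {C,T} = {C} (intersection, +0)
CX@4: {C} ∪ {A} = {A,C} (union, +1)
BCX@4: {T} ∪ {A,C} = {A,C,T} (union, +1)
BCKX@4: {A,C,T} ∩ {C} = {C} (intersection, +0)
BCKQX@4: {C} ∪ {T} = {C,T} (union, +1)
GL@4: {T} ∪ {G} = {G,T} (union, +1)
BCGKLQX@4: {C,T} ∩ {G,T} = {T} (intersection, +0)
per-site changes: [3, 4, 4, 4, 4]; total = 19

4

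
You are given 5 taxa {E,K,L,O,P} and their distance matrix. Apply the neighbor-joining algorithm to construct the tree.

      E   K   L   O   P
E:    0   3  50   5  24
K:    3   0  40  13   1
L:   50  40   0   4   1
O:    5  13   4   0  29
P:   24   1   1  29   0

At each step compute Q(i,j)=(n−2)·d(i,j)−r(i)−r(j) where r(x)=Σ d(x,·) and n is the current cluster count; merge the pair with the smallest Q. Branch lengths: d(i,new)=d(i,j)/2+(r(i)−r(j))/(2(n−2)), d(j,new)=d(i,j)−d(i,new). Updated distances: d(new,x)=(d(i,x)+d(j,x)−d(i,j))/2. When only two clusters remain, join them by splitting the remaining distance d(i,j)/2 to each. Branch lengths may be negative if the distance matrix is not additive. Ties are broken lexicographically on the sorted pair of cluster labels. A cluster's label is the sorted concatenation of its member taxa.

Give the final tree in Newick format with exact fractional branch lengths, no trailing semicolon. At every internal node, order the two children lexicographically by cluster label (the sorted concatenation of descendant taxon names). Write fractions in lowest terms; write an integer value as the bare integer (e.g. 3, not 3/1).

(((E:29/8,K:-5/8):73/8,(L:43/6,P:-37/6):141/8):-13/16,O:-13/16)

step 1: merge (L,P) at d=1, Q=-147; branch lengths L→43/6, P→-37/6; new cluster LP
  updated: d(E,LP)=73/2, d(K,LP)=20, d(LP,O)=16
step 2: merge (E,K) at d=3, Q=-149/2; branch lengths E→29/8, K→-5/8; new cluster EK
  updated: d(EK,LP)=107/4, d(EK,O)=15/2
step 3: merge (EK,LP) at d=107/4, Q=-201/4; branch lengths EK→73/8, LP→141/8; new cluster EKLP
  updated: d(EKLP,O)=-13/8
step 4: merge (EKLP,O) at d=-13/8; branch lengths EKLP→-13/16, O→-13/16; new cluster EKLOP
final tree: (((E:29/8,K:-5/8):73/8,(L:43/6,P:-37/6):141/8):-13/16,O:-13/16)
total length: 233/8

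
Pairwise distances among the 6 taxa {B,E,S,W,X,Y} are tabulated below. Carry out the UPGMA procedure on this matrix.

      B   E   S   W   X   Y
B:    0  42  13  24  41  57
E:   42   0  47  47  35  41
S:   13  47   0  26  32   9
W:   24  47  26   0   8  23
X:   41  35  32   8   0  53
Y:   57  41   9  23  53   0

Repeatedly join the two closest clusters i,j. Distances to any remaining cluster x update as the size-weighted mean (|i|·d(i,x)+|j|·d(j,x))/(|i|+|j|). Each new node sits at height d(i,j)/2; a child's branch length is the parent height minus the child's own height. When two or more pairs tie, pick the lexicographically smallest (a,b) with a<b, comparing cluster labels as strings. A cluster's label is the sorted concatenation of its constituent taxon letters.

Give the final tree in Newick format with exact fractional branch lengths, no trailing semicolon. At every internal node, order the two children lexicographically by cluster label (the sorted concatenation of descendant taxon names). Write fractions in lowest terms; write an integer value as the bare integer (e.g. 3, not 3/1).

(((B:65/4,(W:4,X:4):49/4):3/4,(S:9/2,Y:9/2):25/2):21/5,E:106/5)

1. join W+X (d=8) ⇒ WX; edges |W|=4, |X|=4
  updated: d(B,WX)=65/2, d(E,WX)=41, d(S,WX)=29, d(WX,Y)=38
2. join S+Y (d=9) ⇒ SY; edges |S|=9/2, |Y|=9/2
  updated: d(B,SY)=35, d(E,SY)=44, d(SY,WX)=67/2
3. join B+WX (d=65/2) ⇒ BWX; edges |B|=65/4, |WX|=49/4
  updated: d(BWX,E)=124/3, d(BWX,SY)=34
4. join BWX+SY (d=34) ⇒ BSWXY; edges |BWX|=3/4, |SY|=25/2
  updated: d(BSWXY,E)=212/5
5. join BSWXY+E (d=212/5) ⇒ BESWXY; edges |BSWXY|=21/5, |E|=106/5
final tree: (((B:65/4,(W:4,X:4):49/4):3/4,(S:9/2,Y:9/2):25/2):21/5,E:106/5)
total length: 1683/20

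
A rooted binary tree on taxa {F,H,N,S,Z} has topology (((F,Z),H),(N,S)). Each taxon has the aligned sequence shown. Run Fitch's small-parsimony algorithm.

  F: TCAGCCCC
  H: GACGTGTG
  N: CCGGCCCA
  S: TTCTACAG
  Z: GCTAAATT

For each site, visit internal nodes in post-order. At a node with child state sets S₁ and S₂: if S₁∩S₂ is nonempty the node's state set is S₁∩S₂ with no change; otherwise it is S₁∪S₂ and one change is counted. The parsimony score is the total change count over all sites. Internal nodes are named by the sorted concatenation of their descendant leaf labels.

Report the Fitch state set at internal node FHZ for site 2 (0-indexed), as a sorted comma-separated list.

FZ@0: {T} ∪ {G} = {G,T} (union, +1)
FHZ@0: {G,T} ∩ {G} = {G} (intersection, +0)
NS@0: {C} ∪ {T} = {C,T} (union, +1)
FHNSZ@0: {G} ∪ {C,T} = {C,G,T} (union, +1)
FZ@1: {C} ∩ {C} = {C} (intersection, +0)
FHZ@1: {C} ∪ {A} = {A,C} (union, +1)
NS@1: {C} ∪ {T} = {C,T} (union, +1)
FHNSZ@1: {A,C} ∩ {C,T} = {C} (intersection, +0)
FZ@2: {A} ∪ {T} = {A,T} (union, +1)
FHZ@2: {A,T} ∪ {C} = {A,C,T} (union, +1)
NS@2: {G} ∪ {C} = {C,G} (union, +1)
FHNSZ@2: {A,C,T} ∩ {C,G} = {C} (intersection, +0)
FZ@3: {G} ∪ {A} = {A,G} (union, +1)
FHZ@3: {A,G} ∩ {G} = {G} (intersection, +0)
NS@3: {G} ∪ {T} = {G,T} (union, +1)
FHNSZ@3: {G} ∩ {G,T} = {G} (intersection, +0)
FZ@4: {C} ∪ {A} = {A,C} (union, +1)
FHZ@4: {A,C} ∪ {T} = {A,C,T} (union, +1)
NS@4: {C} ∪ {A} = {A,C} (union, +1)
FHNSZ@4: {A,C,T} ∩ {A,C} = {A,C} (intersection, +0)
FZ@5: {C} ∪ {A} = {A,C} (union, +1)
FHZ@5: {A,C} ∪ {G} = {A,C,G} (union, +1)
NS@5: {C} ∩ {C} = {C} (intersection, +0)
FHNSZ@5: {A,C,G} ∩ {C} = {C} (intersection, +0)
FZ@6: {C} ∪ {T} = {C,T} (union, +1)
FHZ@6: {C,T} ∩ {T} = {T} (intersection, +0)
NS@6: {C} ∪ {A} = {A,C} (union, +1)
FHNSZ@6: {T} ∪ {A,C} = {A,C,T} (union, +1)
FZ@7: {C} ∪ {T} = {C,T} (union, +1)
FHZ@7: {C,T} ∪ {G} = {C,G,T} (union, +1)
NS@7: {A} ∪ {G} = {A,G} (union, +1)
FHNSZ@7: {C,G,T} ∩ {A,G} = {G} (intersection, +0)
per-site changes: [3, 2, 3, 2, 3, 2, 3, 3]; total = 21

A,C,T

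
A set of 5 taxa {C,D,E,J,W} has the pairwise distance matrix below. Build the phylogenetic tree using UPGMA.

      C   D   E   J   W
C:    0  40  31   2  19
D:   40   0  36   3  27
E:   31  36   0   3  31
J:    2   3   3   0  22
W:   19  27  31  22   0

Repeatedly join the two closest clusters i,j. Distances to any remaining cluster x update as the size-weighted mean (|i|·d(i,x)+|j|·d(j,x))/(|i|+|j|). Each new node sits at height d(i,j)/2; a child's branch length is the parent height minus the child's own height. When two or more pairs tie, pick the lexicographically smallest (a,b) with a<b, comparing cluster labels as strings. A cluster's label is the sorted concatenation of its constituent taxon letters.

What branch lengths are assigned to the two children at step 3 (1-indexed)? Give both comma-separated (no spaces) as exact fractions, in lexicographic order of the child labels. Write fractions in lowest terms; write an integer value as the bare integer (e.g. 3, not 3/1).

7/2,12

1. join C+J (d=2) ⇒ CJ; edges |C|=1, |J|=1
  updated: d(CJ,D)=43/2, d(CJ,E)=17, d(CJ,W)=41/2
2. join CJ+E (d=17) ⇒ CEJ; edges |CJ|=15/2, |E|=17/2
  updated: d(CEJ,D)=79/3, d(CEJ,W)=24
3. join CEJ+W (d=24) ⇒ CEJW; edges |CEJ|=7/2, |W|=12
  updated: d(CEJW,D)=53/2
4. join CEJW+D (d=53/2) ⇒ CDEJW; edges |CEJW|=5/4, |D|=53/4
final tree: ((((C:1,J:1):15/2,E:17/2):7/2,W:12):5/4,D:53/4)
total length: 48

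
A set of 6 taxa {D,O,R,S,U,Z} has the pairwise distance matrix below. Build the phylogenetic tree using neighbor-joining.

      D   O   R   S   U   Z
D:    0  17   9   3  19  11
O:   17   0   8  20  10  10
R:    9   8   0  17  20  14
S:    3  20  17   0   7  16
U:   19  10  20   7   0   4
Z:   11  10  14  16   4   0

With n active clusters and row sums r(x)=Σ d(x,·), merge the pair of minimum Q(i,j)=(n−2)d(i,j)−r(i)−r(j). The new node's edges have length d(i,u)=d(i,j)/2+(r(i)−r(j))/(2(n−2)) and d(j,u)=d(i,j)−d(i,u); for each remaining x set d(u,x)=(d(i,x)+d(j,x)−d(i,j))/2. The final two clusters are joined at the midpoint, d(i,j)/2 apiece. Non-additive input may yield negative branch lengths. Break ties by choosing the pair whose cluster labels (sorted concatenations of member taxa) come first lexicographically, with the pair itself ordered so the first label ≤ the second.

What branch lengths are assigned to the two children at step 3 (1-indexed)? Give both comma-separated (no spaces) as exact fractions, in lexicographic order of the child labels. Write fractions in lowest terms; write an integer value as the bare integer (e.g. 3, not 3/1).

iteration 1: select D,S (d=3, Q=-110); attach at lengths (1, 2); label the merged cluster DS
  updated: d(DS,O)=17, d(DS,R)=23/2, d(DS,U)=23/2, d(DS,Z)=12
iteration 2: select O,R (d=8, Q=-149/2); attach at lengths (31/12, 65/12); label the merged cluster OR
  updated: d(DS,OR)=41/4, d(OR,U)=11, d(OR,Z)=8
iteration 3: select DS,OR (d=41/4, Q=-85/2); attach at lengths (25/4, 4); label the merged cluster DORS
  updated: d(DORS,U)=49/8, d(DORS,Z)=39/8
iteration 4: select DORS,U (d=49/8, Q=-15); attach at lengths (7/2, 21/8); label the merged cluster DORSU
  updated: d(DORSU,Z)=11/8
iteration 5: select DORSU,Z (d=11/8); attach at lengths (11/16, 11/16); label the merged cluster DORSUZ
final tree: ((((D:1,S:2):25/4,(O:31/12,R:65/12):4):7/2,U:21/8):11/16,Z:11/16)
total length: 115/4

25/4,4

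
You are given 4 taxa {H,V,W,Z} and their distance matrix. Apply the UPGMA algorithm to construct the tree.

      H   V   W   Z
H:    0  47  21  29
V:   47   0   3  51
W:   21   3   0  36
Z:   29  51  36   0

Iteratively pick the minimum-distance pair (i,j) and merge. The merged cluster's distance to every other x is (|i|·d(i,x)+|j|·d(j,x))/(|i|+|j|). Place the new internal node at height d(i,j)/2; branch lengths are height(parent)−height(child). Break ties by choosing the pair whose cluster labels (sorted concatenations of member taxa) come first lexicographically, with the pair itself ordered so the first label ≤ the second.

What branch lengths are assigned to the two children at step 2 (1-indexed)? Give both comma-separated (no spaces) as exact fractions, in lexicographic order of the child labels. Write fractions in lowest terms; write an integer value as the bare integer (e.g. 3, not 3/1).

29/2,29/2

1. join V+W (d=3) ⇒ VW; edges |V|=3/2, |W|=3/2
  updated: d(H,VW)=34, d(VW,Z)=87/2
2. join H+Z (d=29) ⇒ HZ; edges |H|=29/2, |Z|=29/2
  updated: d(HZ,VW)=155/4
3. join HZ+VW (d=155/4) ⇒ HVWZ; edges |HZ|=39/8, |VW|=143/8
final tree: ((H:29/2,Z:29/2):39/8,(V:3/2,W:3/2):143/8)
total length: 219/4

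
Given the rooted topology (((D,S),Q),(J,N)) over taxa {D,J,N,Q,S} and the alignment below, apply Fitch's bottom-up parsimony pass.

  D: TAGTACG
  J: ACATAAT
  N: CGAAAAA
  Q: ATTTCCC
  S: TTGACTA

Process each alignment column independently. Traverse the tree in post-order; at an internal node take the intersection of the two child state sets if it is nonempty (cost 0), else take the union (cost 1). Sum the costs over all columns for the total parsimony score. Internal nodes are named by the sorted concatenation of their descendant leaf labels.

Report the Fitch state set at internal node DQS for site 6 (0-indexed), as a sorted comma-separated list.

A,C,G

DS@0: {T} ∩ {T} = {T} (intersection, +0)
DQS@0: {T} ∪ {A} = {A,T} (union, +1)
JN@0: {A} ∪ {C} = {A,C} (union, +1)
DJNQS@0: {A,T} ∩ {A,C} = {A} (intersection, +0)
DS@1: {A} ∪ {T} = {A,T} (union, +1)
DQS@1: {A,T} ∩ {T} = {T} (intersection, +0)
JN@1: {C} ∪ {G} = {C,G} (union, +1)
DJNQS@1: {T} ∪ {C,G} = {C,G,T} (union, +1)
DS@2: {G} ∩ {G} = {G} (intersection, +0)
DQS@2: {G} ∪ {T} = {G,T} (union, +1)
JN@2: {A} ∩ {A} = {A} (intersection, +0)
DJNQS@2: {G,T} ∪ {A} = {A,G,T} (union, +1)
DS@3: {T} ∪ {A} = {A,T} (union, +1)
DQS@3: {A,T} ∩ {T} = {T} (intersection, +0)
JN@3: {T} ∪ {A} = {A,T} (union, +1)
DJNQS@3: {T} ∩ {A,T} = {T} (intersection, +0)
DS@4: {A} ∪ {C} = {A,C} (union, +1)
DQS@4: {A,C} ∩ {C} = {C} (intersection, +0)
JN@4: {A} ∩ {A} = {A} (intersection, +0)
DJNQS@4: {C} ∪ {A} = {A,C} (union, +1)
DS@5: {C} ∪ {T} = {C,T} (union, +1)
DQS@5: {C,T} ∩ {C} = {C} (intersection, +0)
JN@5: {A} ∩ {A} = {A} (intersection, +0)
DJNQS@5: {C} ∪ {A} = {A,C} (union, +1)
DS@6: {G} ∪ {A} = {A,G} (union, +1)
DQS@6: {A,G} ∪ {C} = {A,C,G} (union, +1)
JN@6: {T} ∪ {A} = {A,T} (union, +1)
DJNQS@6: {A,C,G} ∩ {A,T} = {A} (intersection, +0)
per-site changes: [2, 3, 2, 2, 2, 2, 3]; total = 16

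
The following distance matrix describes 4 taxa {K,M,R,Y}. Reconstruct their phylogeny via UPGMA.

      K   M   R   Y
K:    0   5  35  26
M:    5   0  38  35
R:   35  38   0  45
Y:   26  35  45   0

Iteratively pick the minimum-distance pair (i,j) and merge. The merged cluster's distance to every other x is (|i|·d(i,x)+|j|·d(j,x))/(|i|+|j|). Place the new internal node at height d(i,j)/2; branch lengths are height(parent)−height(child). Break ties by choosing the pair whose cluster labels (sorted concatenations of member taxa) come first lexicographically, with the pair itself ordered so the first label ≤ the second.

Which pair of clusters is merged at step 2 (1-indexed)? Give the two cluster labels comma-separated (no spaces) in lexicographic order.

iteration 1: select K,M (d=5); attach at lengths (5/2, 5/2); label the merged cluster KM
  updated: d(KM,R)=73/2, d(KM,Y)=61/2
iteration 2: select KM,Y (d=61/2); attach at lengths (51/4, 61/4); label the merged cluster KMY
  updated: d(KMY,R)=118/3
iteration 3: select KMY,R (d=118/3); attach at lengths (53/12, 59/3); label the merged cluster KMRY
final tree: (((K:5/2,M:5/2):51/4,Y:61/4):53/12,R:59/3)
total length: 685/12

KM,Y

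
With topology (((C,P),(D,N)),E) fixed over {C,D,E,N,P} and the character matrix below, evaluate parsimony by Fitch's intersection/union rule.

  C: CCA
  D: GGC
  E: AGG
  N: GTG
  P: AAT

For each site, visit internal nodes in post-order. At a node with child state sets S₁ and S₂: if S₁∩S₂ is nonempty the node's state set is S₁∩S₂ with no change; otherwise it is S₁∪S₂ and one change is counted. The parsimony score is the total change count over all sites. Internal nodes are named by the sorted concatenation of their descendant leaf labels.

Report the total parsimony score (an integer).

CP@0: {C} ∪ {A} = {A,C} (union, +1)
DN@0: {G} ∩ {G} = {G} (intersection, +0)
CDNP@0: {A,C} ∪ {G} = {A,C,G} (union, +1)
CDENP@0: {A,C,G} ∩ {A} = {A} (intersection, +0)
CP@1: {C} ∪ {A} = {A,C} (union, +1)
DN@1: {G} ∪ {T} = {G,T} (union, +1)
CDNP@1: {A,C} ∪ {G,T} = {A,C,G,T} (union, +1)
CDENP@1: {A,C,G,T} ∩ {G} = {G} (intersection, +0)
CP@2: {A} ∪ {T} = {A,T} (union, +1)
DN@2: {C} ∪ {G} = {C,G} (union, +1)
CDNP@2: {A,T} ∪ {C,G} = {A,C,G,T} (union, +1)
CDENP@2: {A,C,G,T} ∩ {G} = {G} (intersection, +0)
per-site changes: [2, 3, 3]; total = 8

8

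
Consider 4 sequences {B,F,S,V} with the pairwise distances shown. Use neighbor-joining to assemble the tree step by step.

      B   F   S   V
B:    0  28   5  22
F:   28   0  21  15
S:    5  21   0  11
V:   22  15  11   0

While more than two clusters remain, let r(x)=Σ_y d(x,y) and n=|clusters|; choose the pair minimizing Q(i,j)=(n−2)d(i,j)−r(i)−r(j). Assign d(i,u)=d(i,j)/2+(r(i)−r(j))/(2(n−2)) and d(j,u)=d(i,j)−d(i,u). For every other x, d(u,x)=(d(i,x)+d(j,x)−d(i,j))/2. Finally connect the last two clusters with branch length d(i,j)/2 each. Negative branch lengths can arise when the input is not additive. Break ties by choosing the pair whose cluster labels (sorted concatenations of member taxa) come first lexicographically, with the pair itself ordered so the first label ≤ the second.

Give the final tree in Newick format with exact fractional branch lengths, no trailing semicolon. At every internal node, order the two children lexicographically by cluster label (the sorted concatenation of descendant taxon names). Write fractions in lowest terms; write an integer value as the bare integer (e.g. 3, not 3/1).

(((B:7,S:-2):21/2,F:23/2):7/4,V:7/4)

1. join B+S (d=5, Q=-82) ⇒ BS; edges |B|=7, |S|=-2
  updated: d(BS,F)=22, d(BS,V)=14
2. join BS+F (d=22, Q=-51) ⇒ BFS; edges |BS|=21/2, |F|=23/2
  updated: d(BFS,V)=7/2
3. join BFS+V (d=7/2) ⇒ BFSV; edges |BFS|=7/4, |V|=7/4
final tree: (((B:7,S:-2):21/2,F:23/2):7/4,V:7/4)
total length: 61/2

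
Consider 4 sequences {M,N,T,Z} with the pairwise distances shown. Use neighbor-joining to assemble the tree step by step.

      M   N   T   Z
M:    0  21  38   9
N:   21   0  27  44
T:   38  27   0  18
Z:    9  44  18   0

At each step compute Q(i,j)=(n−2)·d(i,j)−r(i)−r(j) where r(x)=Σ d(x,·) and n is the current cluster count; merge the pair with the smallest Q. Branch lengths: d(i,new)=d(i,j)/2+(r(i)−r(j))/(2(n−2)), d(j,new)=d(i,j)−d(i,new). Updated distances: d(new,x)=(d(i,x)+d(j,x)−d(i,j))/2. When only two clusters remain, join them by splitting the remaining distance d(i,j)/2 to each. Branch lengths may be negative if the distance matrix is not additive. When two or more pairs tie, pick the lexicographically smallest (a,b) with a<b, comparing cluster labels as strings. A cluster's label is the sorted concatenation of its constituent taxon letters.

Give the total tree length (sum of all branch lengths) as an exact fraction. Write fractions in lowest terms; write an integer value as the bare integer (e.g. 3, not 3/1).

iteration 1: select M,Z (d=9, Q=-121); attach at lengths (15/4, 21/4); label the merged cluster MZ
  updated: d(MZ,N)=28, d(MZ,T)=47/2
iteration 2: select MZ,N (d=28, Q=-157/2); attach at lengths (49/4, 63/4); label the merged cluster MNZ
  updated: d(MNZ,T)=45/4
iteration 3: select MNZ,T (d=45/4); attach at lengths (45/8, 45/8); label the merged cluster MNTZ
final tree: (((M:15/4,Z:21/4):49/4,N:63/4):45/8,T:45/8)
total length: 193/4

193/4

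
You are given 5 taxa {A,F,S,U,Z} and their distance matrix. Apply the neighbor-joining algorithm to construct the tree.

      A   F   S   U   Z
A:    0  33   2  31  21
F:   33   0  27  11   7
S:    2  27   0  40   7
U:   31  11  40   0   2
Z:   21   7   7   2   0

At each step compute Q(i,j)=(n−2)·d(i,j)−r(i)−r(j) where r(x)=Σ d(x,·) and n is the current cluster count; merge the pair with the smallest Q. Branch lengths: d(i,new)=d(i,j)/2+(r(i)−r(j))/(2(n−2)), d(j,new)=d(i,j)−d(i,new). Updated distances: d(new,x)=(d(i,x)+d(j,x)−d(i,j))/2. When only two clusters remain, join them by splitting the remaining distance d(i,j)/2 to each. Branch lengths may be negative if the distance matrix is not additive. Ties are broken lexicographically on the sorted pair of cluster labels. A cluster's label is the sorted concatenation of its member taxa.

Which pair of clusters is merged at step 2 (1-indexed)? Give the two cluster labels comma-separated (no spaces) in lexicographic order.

1. join A+S (d=2, Q=-157) ⇒ AS; edges |A|=17/6, |S|=-5/6
  updated: d(AS,F)=29, d(AS,U)=69/2, d(AS,Z)=13
2. join AS+Z (d=13, Q=-145/2) ⇒ ASZ; edges |AS|=161/8, |Z|=-57/8
  updated: d(ASZ,F)=23/2, d(ASZ,U)=47/4
3. join ASZ+F (d=23/2, Q=-137/4) ⇒ AFSZ; edges |ASZ|=49/8, |F|=43/8
  updated: d(AFSZ,U)=45/8
4. join AFSZ+U (d=45/8) ⇒ AFSUZ; edges |AFSZ|=45/16, |U|=45/16
final tree: ((((A:17/6,S:-5/6):161/8,Z:-57/8):49/8,F:43/8):45/16,U:45/16)
total length: 257/8

AS,Z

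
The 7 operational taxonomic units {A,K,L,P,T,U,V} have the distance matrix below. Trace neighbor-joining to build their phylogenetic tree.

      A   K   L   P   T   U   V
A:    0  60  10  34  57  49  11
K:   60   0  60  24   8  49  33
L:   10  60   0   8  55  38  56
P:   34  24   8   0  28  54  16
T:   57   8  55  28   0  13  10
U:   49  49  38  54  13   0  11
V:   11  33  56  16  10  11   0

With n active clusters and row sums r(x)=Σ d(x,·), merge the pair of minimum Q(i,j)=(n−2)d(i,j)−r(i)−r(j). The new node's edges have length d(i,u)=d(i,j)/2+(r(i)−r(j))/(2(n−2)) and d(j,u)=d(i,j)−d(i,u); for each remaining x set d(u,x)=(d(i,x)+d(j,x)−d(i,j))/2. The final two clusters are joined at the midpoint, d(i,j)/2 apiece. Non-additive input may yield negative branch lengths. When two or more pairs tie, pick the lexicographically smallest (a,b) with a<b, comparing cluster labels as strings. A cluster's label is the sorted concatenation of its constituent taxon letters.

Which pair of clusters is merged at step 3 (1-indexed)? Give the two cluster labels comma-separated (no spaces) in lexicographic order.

K,T

step 1: merge (A,L) at d=10, Q=-398; branch lengths A→22/5, L→28/5; new cluster AL
  updated: d(AL,K)=55, d(AL,P)=16, d(AL,T)=51, d(AL,U)=77/2, d(AL,V)=57/2
step 2: merge (AL,P) at d=16, Q=-263; branch lengths AL→115/8, P→13/8; new cluster ALP
  updated: d(ALP,K)=63/2, d(ALP,T)=63/2, d(ALP,U)=153/4, d(ALP,V)=57/4
step 3: merge (K,T) at d=8, Q=-160; branch lengths K→83/6, T→-35/6; new cluster KT
  updated: d(ALP,KT)=55/2, d(KT,U)=27, d(KT,V)=35/2
step 4: merge (ALP,KT) at d=55/2, Q=-97; branch lengths ALP→63/4, KT→47/4; new cluster AKLPT
  updated: d(AKLPT,U)=151/8, d(AKLPT,V)=17/8
step 5: merge (AKLPT,U) at d=151/8, Q=-32; branch lengths AKLPT→5, U→111/8; new cluster AKLPTU
  updated: d(AKLPTU,V)=-23/8
step 6: merge (AKLPTU,V) at d=-23/8; branch lengths AKLPTU→-23/16, V→-23/16; new cluster AKLPTUV
final tree: (((((A:22/5,L:28/5):115/8,P:13/8):63/4,(K:83/6,T:-35/6):47/4):5,U:111/8):-23/16,V:-23/16)
total length: 155/2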